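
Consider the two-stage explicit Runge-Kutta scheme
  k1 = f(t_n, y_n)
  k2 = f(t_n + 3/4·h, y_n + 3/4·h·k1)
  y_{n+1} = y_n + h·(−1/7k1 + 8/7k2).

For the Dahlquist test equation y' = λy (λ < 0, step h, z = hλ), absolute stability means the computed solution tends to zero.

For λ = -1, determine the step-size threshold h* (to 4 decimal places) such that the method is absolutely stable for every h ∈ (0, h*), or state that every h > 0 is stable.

(-1.1667,0); λ=-1 ⇒ h* = (7/6)/1 = 1.1667.

Test eqn y'=λy, z=hλ:
  k1=λy_n ⇒ h·k1=z·y_n;  k2=λ(1+3/4z)y_n ⇒ h·k2=z(1+3/4z)y_n
  y_{n+1}/y_n = 1 − 1/7z + 8/7z(1+3/4z) = 1 + z + 6/7z²
  so R(z) = 1 + z + 6/7z².

Need |R(x)|<1, x<0.
x=-0.32: |R|=0.7678
R=1: x+6/7x²=0 ⇒ x=−7/6=-1.1667; min R=1−1/(4·6/7)=0.7083>−1
Confirm numerically:
  x=-0.869: |R|=0.77828 <1
  x=-0.737: |R|=0.72857 <1
  x=-0.595: |R|=0.70845 <1
  x=-0.590: |R|=0.70837 <1
  x=-1.683: |R|=1.74485 >1
  x=-1.458: |R|=1.36408 >1
Interval (-1.1667, 0).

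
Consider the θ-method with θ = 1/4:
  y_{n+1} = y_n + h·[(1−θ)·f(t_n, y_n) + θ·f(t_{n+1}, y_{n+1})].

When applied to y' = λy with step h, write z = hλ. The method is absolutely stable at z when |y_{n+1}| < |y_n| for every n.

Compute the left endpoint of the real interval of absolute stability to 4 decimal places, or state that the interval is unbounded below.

On y'=λy, z=hλ:
  y_{n+1} = y_n + z·[3/4·y_n + 1/4·y_{n+1}] ⇒ (1 − 1/4z)y_{n+1} = (1 + 3/4z)y_n
  so R(z) = (1 + 3/4z)/(1 − 1/4z).

Solve |R(x)|<1 on ℝ⁻.
x=-1.73: |R|=0.2077
R=−1: 1+3/4x = −1+1/4x ⇒ -1/2x=2 ⇒ x=2/(-1/2)=-4.0000
Confirm numerically:
  x=-3.153: |R|=0.76318 <1
  x=-2.375: |R|=0.49020 <1
  x=-1.702: |R|=0.19397 <1
  x=-4.555: |R|=1.12975 >1
  x=-4.220: |R|=1.05353 >1
  x=-4.213: |R|=1.05187 >1
Stable set (-4.0000, 0).

z* = -4.0000.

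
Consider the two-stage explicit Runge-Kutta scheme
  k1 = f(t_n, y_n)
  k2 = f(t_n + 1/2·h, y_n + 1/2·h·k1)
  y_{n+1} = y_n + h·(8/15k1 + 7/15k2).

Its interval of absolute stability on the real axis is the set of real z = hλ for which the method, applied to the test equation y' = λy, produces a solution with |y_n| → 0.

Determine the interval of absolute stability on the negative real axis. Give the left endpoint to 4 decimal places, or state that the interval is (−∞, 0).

z∈(-4.2857,0).

Set f=λy, z=hλ:
  k1=λy_n ⇒ h·k1=z·y_n;  k2=λ(1+1/2z)y_n ⇒ h·k2=z(1+1/2z)y_n
  y_{n+1}/y_n = 1 + 8/15z + 7/15z(1+1/2z) = 1 + z + 7/30z²
  R(z) = 1 + z + 7/30z².

Boundary: |R(x)|=1, x<0.
x=-1.26: |R|=0.1104
R=1: x+7/30x²=0 ⇒ x=−30/7=-4.2857; min R=1−1/(4·7/30)=-0.0714>−1
Confirm numerically:
  x=-3.706: |R|=0.49870 <1
  x=-3.026: |R|=0.11056 <1
  x=-2.660: |R|=0.00903 <1
  x=-2.392: |R|=0.05695 <1
  x=-4.751: |R|=1.51580 >1
  x=-4.741: |R|=1.50365 >1
Stable set (-4.2857, 0).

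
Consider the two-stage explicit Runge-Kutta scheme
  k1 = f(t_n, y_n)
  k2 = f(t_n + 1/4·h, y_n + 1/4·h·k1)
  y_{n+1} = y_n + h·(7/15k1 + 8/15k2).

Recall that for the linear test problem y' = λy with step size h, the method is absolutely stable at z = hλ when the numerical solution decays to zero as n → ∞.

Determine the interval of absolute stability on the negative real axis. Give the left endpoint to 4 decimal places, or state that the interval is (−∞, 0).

On y'=λy, z=hλ:
  k1=λy_n ⇒ h·k1=z·y_n;  k2=λ(1+1/4z)y_n ⇒ h·k2=z(1+1/4z)y_n
  y_{n+1}/y_n = 1 + 7/15z + 8/15z(1+1/4z) = 1 + z + 2/15z²
  R(z) = 1 + z + 2/15z².

Boundary: |R(x)|=1, x<0.
x=-0.39: |R|=0.6303
R=1: x+2/15x²=0 ⇒ x=−15/2=-7.5000; min R=1−1/(4·2/15)=-0.8750>−1
Confirm numerically:
  x=-7.277: |R|=0.78363 <1
  x=-6.643: |R|=0.24093 <1
  x=-5.522: |R|=0.45634 <1
  x=-3.677: |R|=0.87429 <1
  x=-8.027: |R|=1.56403 >1
  x=-8.019: |R|=1.55491 >1
  x=-7.533: |R|=1.03315 >1
Interval (-7.5000, 0).

z∈(-7.5000,0).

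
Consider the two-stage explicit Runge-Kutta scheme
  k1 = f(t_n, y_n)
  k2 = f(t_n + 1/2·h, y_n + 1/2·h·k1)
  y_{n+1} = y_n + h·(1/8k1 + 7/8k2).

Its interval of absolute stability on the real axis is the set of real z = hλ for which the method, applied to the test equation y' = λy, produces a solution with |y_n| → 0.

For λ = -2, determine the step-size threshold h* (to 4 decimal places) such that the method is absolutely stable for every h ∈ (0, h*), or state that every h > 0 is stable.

On y'=λy, z=hλ:
  k1=λy_n ⇒ h·k1=z·y_n;  k2=λ(1+1/2z)y_n ⇒ h·k2=z(1+1/2z)y_n
  y_{n+1}/y_n = 1 + 1/8z + 7/8z(1+1/2z) = 1 + z + 7/16z²
  R(z) = 1 + z + 7/16z².

Solve |R(x)|<1 on ℝ⁻.
x=-0.31: |R|=0.7320
R=1: x+7/16x²=0 ⇒ x=−16/7=-2.2857; min R=1−1/(4·7/16)=0.4286>−1
Confirm numerically:
  x=-1.981: |R|=0.73591 <1
  x=-1.296: |R|=0.43883 <1
  x=-1.170: |R|=0.42889 <1
  x=-1.040: |R|=0.43320 <1
  x=-2.877: |R|=1.74424 >1
  x=-2.434: |R|=1.15791 >1
Stable set (-2.2857, 0).

(-2.2857,0); λ=-2 ⇒ h* = (16/7)/2 = 1.1429.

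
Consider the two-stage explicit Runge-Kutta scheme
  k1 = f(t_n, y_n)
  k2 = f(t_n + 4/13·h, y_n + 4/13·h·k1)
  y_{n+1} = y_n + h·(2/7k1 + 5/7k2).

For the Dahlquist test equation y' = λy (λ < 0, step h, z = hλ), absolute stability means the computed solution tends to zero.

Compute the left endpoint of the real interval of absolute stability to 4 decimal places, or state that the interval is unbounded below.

Test eqn y'=λy, z=hλ:
  k1=λy_n ⇒ h·k1=z·y_n;  k2=λ(1+4/13z)y_n ⇒ h·k2=z(1+4/13z)y_n
  y_{n+1}/y_n = 1 + 2/7z + 5/7z(1+4/13z) = 1 + z + 20/91z²
  so R(z) = 1 + z + 20/91z².

Need |R(x)|<1, x<0.
x=-1.34: |R|=0.0546
R=1: x+20/91x²=0 ⇒ x=−91/20=-4.5500; min R=1−1/(4·20/91)=-0.1375>−1
Confirm numerically:
  x=-3.522: |R|=0.20426 <1
  x=-2.987: |R|=0.02608 <1
  x=-2.717: |R|=0.09456 <1
  x=-2.522: |R|=0.12409 <1
  x=-5.090: |R|=1.60409 >1
  x=-4.791: |R|=1.25377 >1
  x=-4.699: |R|=1.15388 >1
Interval (-4.5500, 0).

z* = -4.5500.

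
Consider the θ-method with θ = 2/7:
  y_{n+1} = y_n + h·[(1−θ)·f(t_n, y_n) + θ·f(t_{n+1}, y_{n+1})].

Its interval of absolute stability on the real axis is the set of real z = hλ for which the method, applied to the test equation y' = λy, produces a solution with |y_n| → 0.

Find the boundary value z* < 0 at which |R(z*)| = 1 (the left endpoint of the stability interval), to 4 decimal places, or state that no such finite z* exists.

With y'=λy (z=hλ):
  y_{n+1} = y_n + z·[5/7·y_n + 2/7·y_{n+1}] ⇒ (1 − 2/7z)y_{n+1} = (1 + 5/7z)y_n
  so R(z) = (1 + 5/7z)/(1 − 2/7z).

Find x<0 with |R(x)|<1.
x=-1.13: |R|=0.1458
R=−1: 1+5/7x = −1+2/7x ⇒ -3/7x=2 ⇒ x=2/(-3/7)=-4.6667
Confirm numerically:
  x=-4.457: |R|=0.96048 <1
  x=-3.945: |R|=0.85460 <1
  x=-3.196: |R|=0.67055 <1
  x=-2.271: |R|=0.37732 <1
  x=-4.956: |R|=1.05132 >1
  x=-4.947: |R|=1.04978 >1
So |R|<1 on (-4.6667, 0).

left endpoint -4.6667.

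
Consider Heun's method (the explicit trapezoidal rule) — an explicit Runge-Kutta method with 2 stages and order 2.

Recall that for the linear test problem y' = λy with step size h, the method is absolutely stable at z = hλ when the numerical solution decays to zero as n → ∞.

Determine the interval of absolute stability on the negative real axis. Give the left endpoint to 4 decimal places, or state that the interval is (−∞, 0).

z∈(-2.0000,0).

Set f=λy, z=hλ:
  order 2, 2-stage ⇒ R(z)=1+z+z^2/2
  (e.g. R(-0.83)=0.51445, |R|=0.51445)

Boundary: |R(x)|=1, x<0.
x=-0.83: |R|=0.5145
|R(-2.01)|=1.0100 |R(-1.81)|=0.8281 |R(-0.65)|=0.5613
Bisect:
  x_lo=-2.3690 |R|=1.4371  x_hi=-0.3853 |R|=0.6889
  mid=-1.37717 |R|=0.57113 →hi
  mid=-1.87310 |R|=0.88115 →hi
  mid=-2.12107 |R|=1.12840 →lo
  mid=-1.99709 |R|=0.99709 →hi
  mid=-2.05908 |R|=1.06082 →lo
  mid=-2.02808 |R|=1.02848 →lo
  mid=-2.01258 |R|=1.01266 →lo
  mid=-2.00484 |R|=1.00485 →lo
  ...
  [-2.00011,-1.99999] ⇒ x*=-2.0000
So |R|<1 on (-2.0000, 0).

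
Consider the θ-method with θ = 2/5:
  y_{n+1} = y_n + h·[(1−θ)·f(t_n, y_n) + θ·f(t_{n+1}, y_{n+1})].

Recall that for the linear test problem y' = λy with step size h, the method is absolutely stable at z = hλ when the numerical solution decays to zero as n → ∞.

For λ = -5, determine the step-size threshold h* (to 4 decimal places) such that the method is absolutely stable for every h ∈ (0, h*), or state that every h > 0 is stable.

(-10.0000,0); λ=-5 ⇒ h* = (10)/5 = 2.0000.

On y'=λy, z=hλ:
  y_{n+1} = y_n + z·[3/5·y_n + 2/5·y_{n+1}] ⇒ (1 − 2/5z)y_{n+1} = (1 + 3/5z)y_n
  so R(z) = (1 + 3/5z)/(1 − 2/5z).

Find x<0 with |R(x)|<1.
x=-1.53: |R|=0.0509
R=−1: 1+3/5x = −1+2/5x ⇒ -1/5x=2 ⇒ x=2/(-1/5)=-10.0000
Confirm numerically:
  x=-8.509: |R|=0.93228 <1
  x=-6.240: |R|=0.78490 <1
  x=-4.900: |R|=0.65541 <1
  x=-4.389: |R|=0.59276 <1
  x=-10.284: |R|=1.01111 >1
  x=-10.121: |R|=1.00479 >1
Stable set (-10.0000, 0).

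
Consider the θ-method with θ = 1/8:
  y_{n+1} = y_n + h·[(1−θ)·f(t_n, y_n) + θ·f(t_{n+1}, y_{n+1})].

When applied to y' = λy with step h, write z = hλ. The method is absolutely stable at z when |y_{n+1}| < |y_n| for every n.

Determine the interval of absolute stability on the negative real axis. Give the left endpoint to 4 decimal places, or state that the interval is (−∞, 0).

z∈(-2.6667,0).

With y'=λy (z=hλ):
  y_{n+1} = y_n + z·[7/8·y_n + 1/8·y_{n+1}] ⇒ (1 − 1/8z)y_{n+1} = (1 + 7/8z)y_n
  Hence R(z) = (1 + 7/8z)/(1 − 1/8z).

Find x<0 with |R(x)|<1.
x=-1.39: |R|=0.1842
R=−1: 1+7/8x = −1+1/8x ⇒ -3/4x=2 ⇒ x=2/(-3/4)=-2.6667
Confirm numerically:
  x=-2.130: |R|=0.68213 <1
  x=-1.569: |R|=0.31174 <1
  x=-1.180: |R|=0.02832 <1
  x=-3.111: |R|=1.23994 >1
  x=-3.003: |R|=1.18340 >1
Interval (-2.6667, 0).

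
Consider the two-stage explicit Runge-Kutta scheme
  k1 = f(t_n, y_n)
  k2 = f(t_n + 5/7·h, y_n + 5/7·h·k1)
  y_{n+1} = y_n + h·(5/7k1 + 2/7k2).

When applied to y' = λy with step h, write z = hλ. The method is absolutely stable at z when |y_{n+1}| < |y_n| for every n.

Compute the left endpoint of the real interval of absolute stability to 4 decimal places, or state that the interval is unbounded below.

z* = -4.9000.

Test eqn y'=λy, z=hλ:
  k1=λy_n ⇒ h·k1=z·y_n;  k2=λ(1+5/7z)y_n ⇒ h·k2=z(1+5/7z)y_n
  y_{n+1}/y_n = 1 + 5/7z + 2/7z(1+5/7z) = 1 + z + 10/49z²
  so R(z) = 1 + z + 10/49z².

Solve |R(x)|<1 on ℝ⁻.
x=-0.32: |R|=0.7009
R=1: x+10/49x²=0 ⇒ x=−49/10=-4.9000; min R=1−1/(4·10/49)=-0.2250>−1
Confirm numerically:
  x=-4.306: |R|=0.47801 <1
  x=-3.795: |R|=0.14419 <1
  x=-3.230: |R|=0.10084 <1
  x=-2.183: |R|=0.21045 <1
  x=-5.305: |R|=1.43847 >1
  x=-4.969: |R|=1.06997 >1
So |R|<1 on (-4.9000, 0).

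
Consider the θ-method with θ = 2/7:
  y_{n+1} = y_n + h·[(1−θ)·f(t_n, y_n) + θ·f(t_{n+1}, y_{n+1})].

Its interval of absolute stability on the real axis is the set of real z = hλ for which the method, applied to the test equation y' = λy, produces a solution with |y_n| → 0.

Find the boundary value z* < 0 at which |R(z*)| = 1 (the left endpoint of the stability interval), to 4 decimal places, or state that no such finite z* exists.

left endpoint -4.6667.

With y'=λy (z=hλ):
  y_{n+1} = y_n + z·[5/7·y_n + 2/7·y_{n+1}] ⇒ (1 − 2/7z)y_{n+1} = (1 + 5/7z)y_n
  R(z) = (1 + 5/7z)/(1 − 2/7z).

Find x<0 with |R(x)|<1.
x=-1.35: |R|=0.0258
R=−1: 1+5/7x = −1+2/7x ⇒ -3/7x=2 ⇒ x=2/(-3/7)=-4.6667
Confirm numerically:
  x=-3.384: |R|=0.72051 <1
  x=-3.130: |R|=0.65234 <1
  x=-2.686: |R|=0.51972 <1
  x=-4.794: |R|=1.02303 >1
  x=-4.736: |R|=1.01263 >1
So |R|<1 on (-4.6667, 0).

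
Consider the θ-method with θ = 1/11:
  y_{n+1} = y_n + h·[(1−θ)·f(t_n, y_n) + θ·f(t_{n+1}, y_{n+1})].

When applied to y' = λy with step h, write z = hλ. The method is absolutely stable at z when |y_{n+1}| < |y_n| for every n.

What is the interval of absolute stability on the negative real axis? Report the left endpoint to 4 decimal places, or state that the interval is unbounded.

z∈(-2.4444,0).

Test eqn y'=λy, z=hλ:
  y_{n+1} = y_n + z·[10/11·y_n + 1/11·y_{n+1}] ⇒ (1 − 1/11z)y_{n+1} = (1 + 10/11z)y_n
  Hence R(z) = (1 + 10/11z)/(1 − 1/11z).

Find x<0 with |R(x)|<1.
x=-0.54: |R|=0.4853
R=−1: 1+10/11x = −1+1/11x ⇒ -9/11x=2 ⇒ x=2/(-9/11)=-2.4444
Confirm numerically:
  x=-2.044: |R|=0.72370 <1
  x=-1.886: |R|=0.60996 <1
  x=-1.560: |R|=0.36624 <1
  x=-2.960: |R|=1.33238 >1
  x=-2.723: |R|=1.18269 >1
Interval (-2.4444, 0).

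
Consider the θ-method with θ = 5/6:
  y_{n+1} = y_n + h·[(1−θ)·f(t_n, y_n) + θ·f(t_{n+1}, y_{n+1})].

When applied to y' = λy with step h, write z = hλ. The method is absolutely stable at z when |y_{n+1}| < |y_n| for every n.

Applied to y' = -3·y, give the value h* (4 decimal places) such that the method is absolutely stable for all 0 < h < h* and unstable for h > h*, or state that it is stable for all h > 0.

interval (−∞, 0). Any h>0 works for λ=-3.

Test eqn y'=λy, z=hλ:
  y_{n+1} = y_n + z·[1/6·y_n + 5/6·y_{n+1}] ⇒ (1 − 5/6z)y_{n+1} = (1 + 1/6z)y_n
  ⇒ R(z) = (1 + 1/6z)/(1 − 5/6z).

Solve |R(x)|<1 on ℝ⁻.
x=-1.6: |R|=0.3143
x=-2: |R|=0.2500
x=-10: |R|=0.0714
x=-100: |R|=0.1858
θ=5/6≥1/2 ⇒ |1+1/6x|<|1−5/6x| ∀x<0 ⇒ interval (−∞,0).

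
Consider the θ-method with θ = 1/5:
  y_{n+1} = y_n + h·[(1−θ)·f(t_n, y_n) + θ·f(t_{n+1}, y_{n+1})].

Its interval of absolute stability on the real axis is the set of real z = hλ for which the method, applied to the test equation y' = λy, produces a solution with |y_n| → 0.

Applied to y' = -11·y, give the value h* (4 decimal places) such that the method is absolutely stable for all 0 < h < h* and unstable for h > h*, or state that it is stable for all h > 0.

With y'=λy (z=hλ):
  y_{n+1} = y_n + z·[4/5·y_n + 1/5·y_{n+1}] ⇒ (1 − 1/5z)y_{n+1} = (1 + 4/5z)y_n
  so R(z) = (1 + 4/5z)/(1 − 1/5z).

Solve |R(x)|<1 on ℝ⁻.
x=-0.33: |R|=0.6904
R=−1: 1+4/5x = −1+1/5x ⇒ -3/5x=2 ⇒ x=2/(-3/5)=-3.3333
Confirm numerically:
  x=-3.179: |R|=0.94339 <1
  x=-2.231: |R|=0.54266 <1
  x=-2.126: |R|=0.49172 <1
  x=-3.920: |R|=1.19731 >1
  x=-3.468: |R|=1.04771 >1
  x=-3.353: |R|=1.00706 >1
Stable set (-3.3333, 0).

(-3.3333,0); λ=-11 ⇒ h* = (10/3)/11 = 0.3030.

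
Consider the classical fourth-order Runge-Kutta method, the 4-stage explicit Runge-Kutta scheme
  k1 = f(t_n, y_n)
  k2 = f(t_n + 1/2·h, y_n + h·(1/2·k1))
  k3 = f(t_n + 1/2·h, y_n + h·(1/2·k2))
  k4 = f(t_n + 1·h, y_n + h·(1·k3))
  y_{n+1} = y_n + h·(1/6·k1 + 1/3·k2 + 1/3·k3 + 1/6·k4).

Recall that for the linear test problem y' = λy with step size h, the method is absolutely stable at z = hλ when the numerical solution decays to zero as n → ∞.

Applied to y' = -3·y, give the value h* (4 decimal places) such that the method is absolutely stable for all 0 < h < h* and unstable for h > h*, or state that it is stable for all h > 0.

Set f=λy, z=hλ:
  order 4, 4-stage ⇒ R(z)=1+z+z^2/2+z^3/6+z^4/24
  (e.g. R(-0.69)=0.50274, |R|=0.50274)

Solve |R(x)|<1 on ℝ⁻.
x=-0.69: |R|=0.5027
|R(-2.93)|=1.2410 |R(-2.56)|=0.7102 |R(-2.36)|=0.5266
Bisect:
  x_lo=-3.2381 |R|=1.9268  x_hi=-0.3963 |R|=0.6729
  mid=-1.81724 |R|=0.28814 →hi
  mid=-2.52769 |R|=0.67618 →hi
  mid=-2.88292 |R|=1.15745 →lo
  mid=-2.70531 |R|=0.88595 →hi
  mid=-2.79411 |R|=1.01338 →lo
  mid=-2.74971 |R|=0.94767 →hi
  mid=-2.77191 |R|=0.98001 →hi
  mid=-2.78301 |R|=0.99657 →hi
  mid=-2.78856 |R|=1.00494 →lo
  mid=-2.78579 |R|=1.00075 →lo
  ...
  [-2.78544,-2.78527] ⇒ x*=-2.7853
Interval (-2.7853, 0).

(-2.7853,0); λ=-3 ⇒ h* = 0.9284.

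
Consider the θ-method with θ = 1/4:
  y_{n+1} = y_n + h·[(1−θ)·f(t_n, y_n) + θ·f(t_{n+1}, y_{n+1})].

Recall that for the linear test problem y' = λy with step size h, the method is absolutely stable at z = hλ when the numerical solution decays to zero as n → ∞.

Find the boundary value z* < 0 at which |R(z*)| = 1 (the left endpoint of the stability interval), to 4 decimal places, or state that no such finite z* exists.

z* = -4.0000.

With y'=λy (z=hλ):
  y_{n+1} = y_n + z·[3/4·y_n + 1/4·y_{n+1}] ⇒ (1 − 1/4z)y_{n+1} = (1 + 3/4z)y_n
  Hence R(z) = (1 + 3/4z)/(1 − 1/4z).

Solve |R(x)|<1 on ℝ⁻.
x=-1.32: |R|=0.0075
R=−1: 1+3/4x = −1+1/4x ⇒ -1/2x=2 ⇒ x=2/(-1/2)=-4.0000
Confirm numerically:
  x=-3.389: |R|=0.83462 <1
  x=-3.159: |R|=0.76505 <1
  x=-2.742: |R|=0.62682 <1
  x=-2.115: |R|=0.38348 <1
  x=-4.190: |R|=1.04640 >1
  x=-4.179: |R|=1.04377 >1
Stable set (-4.0000, 0).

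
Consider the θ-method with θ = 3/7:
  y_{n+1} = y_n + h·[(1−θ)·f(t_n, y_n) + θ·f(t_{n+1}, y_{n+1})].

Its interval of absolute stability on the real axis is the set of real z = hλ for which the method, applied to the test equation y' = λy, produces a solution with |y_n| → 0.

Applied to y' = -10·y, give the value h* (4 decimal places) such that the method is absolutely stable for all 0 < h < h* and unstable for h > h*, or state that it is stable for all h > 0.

Test eqn y'=λy, z=hλ:
  y_{n+1} = y_n + z·[4/7·y_n + 3/7·y_{n+1}] ⇒ (1 − 3/7z)y_{n+1} = (1 + 4/7z)y_n
  ⇒ R(z) = (1 + 4/7z)/(1 − 3/7z).

Find x<0 with |R(x)|<1.
x=-1.47: |R|=0.0982
R=−1: 1+4/7x = −1+3/7x ⇒ -1/7x=2 ⇒ x=2/(-1/7)=-14.0000
Confirm numerically:
  x=-11.899: |R|=0.95079 <1
  x=-11.500: |R|=0.93976 <1
  x=-8.039: |R|=0.80843 <1
  x=-14.559: |R|=1.01103 >1
  x=-14.096: |R|=1.00195 >1
  x=-14.077: |R|=1.00156 >1
So |R|<1 on (-14.0000, 0).

(-14.0000,0); λ=-10 ⇒ h* = (14)/10 = 1.4000.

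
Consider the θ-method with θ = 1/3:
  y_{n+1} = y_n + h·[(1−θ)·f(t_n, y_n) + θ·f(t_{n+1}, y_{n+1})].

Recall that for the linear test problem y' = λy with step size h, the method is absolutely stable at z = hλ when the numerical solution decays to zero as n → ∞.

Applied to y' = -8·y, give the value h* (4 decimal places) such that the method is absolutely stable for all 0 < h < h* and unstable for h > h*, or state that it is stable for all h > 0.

(-6.0000,0); λ=-8 ⇒ h* = (6)/8 = 0.7500.

Test eqn y'=λy, z=hλ:
  y_{n+1} = y_n + z·[2/3·y_n + 1/3·y_{n+1}] ⇒ (1 − 1/3z)y_{n+1} = (1 + 2/3z)y_n
  Hence R(z) = (1 + 2/3z)/(1 − 1/3z).

Find x<0 with |R(x)|<1.
x=-1.5: |R|=0.0000
R=−1: 1+2/3x = −1+1/3x ⇒ -1/3x=2 ⇒ x=2/(-1/3)=-6.0000
Confirm numerically:
  x=-5.629: |R|=0.95701 <1
  x=-5.148: |R|=0.89543 <1
  x=-5.084: |R|=0.88669 <1
  x=-4.593: |R|=0.81470 <1
  x=-6.580: |R|=1.06054 >1
  x=-6.566: |R|=1.05917 >1
  x=-6.534: |R|=1.05601 >1
Interval (-6.0000, 0).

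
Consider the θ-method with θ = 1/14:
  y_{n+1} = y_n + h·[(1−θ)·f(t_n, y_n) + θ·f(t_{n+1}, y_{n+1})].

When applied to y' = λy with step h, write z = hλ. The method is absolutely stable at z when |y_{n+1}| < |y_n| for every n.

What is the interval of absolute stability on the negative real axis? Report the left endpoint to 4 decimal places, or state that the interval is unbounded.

Set f=λy, z=hλ:
  y_{n+1} = y_n + z·[13/14·y_n + 1/14·y_{n+1}] ⇒ (1 − 1/14z)y_{n+1} = (1 + 13/14z)y_n
  Hence R(z) = (1 + 13/14z)/(1 − 1/14z).

Solve |R(x)|<1 on ℝ⁻.
x=-1.47: |R|=0.3303
R=−1: 1+13/14x = −1+1/14x ⇒ -6/7x=2 ⇒ x=2/(-6/7)=-2.3333
Confirm numerically:
  x=-1.330: |R|=0.21461 <1
  x=-1.325: |R|=0.21044 <1
  x=-1.153: |R|=0.06527 <1
  x=-2.748: |R|=1.29711 >1
  x=-2.696: |R|=1.26066 >1
  x=-2.422: |R|=1.06479 >1
Stable set (-2.3333, 0).

z∈(-2.3333,0).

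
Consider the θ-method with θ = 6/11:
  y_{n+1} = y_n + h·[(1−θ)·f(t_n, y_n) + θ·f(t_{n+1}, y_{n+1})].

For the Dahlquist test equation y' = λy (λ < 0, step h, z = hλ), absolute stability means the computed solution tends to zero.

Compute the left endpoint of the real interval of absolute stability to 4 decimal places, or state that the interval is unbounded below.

On y'=λy, z=hλ:
  y_{n+1} = y_n + z·[5/11·y_n + 6/11·y_{n+1}] ⇒ (1 − 6/11z)y_{n+1} = (1 + 5/11z)y_n
  so R(z) = (1 + 5/11z)/(1 − 6/11z).

Boundary: |R(x)|=1, x<0.
x=-1.49: |R|=0.1780
x=-2: |R|=0.0435
x=-10: |R|=0.5493
x=-100: |R|=0.8003
θ=6/11≥1/2 ⇒ |1+5/11x|<|1−6/11x| ∀x<0 ⇒ stable on all of ℝ⁻.

unbounded; (−∞, 0).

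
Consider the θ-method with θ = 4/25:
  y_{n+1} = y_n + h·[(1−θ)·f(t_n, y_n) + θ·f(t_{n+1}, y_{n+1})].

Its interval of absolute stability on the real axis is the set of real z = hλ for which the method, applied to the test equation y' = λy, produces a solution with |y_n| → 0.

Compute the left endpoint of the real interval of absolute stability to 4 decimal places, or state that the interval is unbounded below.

z* = -2.9412.

With y'=λy (z=hλ):
  y_{n+1} = y_n + z·[21/25·y_n + 4/25·y_{n+1}] ⇒ (1 − 4/25z)y_{n+1} = (1 + 21/25z)y_n
  so R(z) = (1 + 21/25z)/(1 − 4/25z).

Need |R(x)|<1, x<0.
x=-1.25: |R|=0.0417
R=−1: 1+21/25x = −1+4/25x ⇒ -17/25x=2 ⇒ x=2/(-17/25)=-2.9412
Confirm numerically:
  x=-2.747: |R|=0.90827 <1
  x=-2.159: |R|=0.60468 <1
  x=-1.689: |R|=0.32967 <1
  x=-3.318: |R|=1.16738 >1
  x=-2.983: |R|=1.01925 >1
Interval (-2.9412, 0).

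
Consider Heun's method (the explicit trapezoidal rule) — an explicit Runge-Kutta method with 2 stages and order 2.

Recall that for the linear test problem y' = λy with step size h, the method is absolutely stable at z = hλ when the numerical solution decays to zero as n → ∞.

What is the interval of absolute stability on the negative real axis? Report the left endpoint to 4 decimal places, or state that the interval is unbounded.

z∈(-2.0000,0).

Test eqn y'=λy, z=hλ:
  order 2, 2-stage ⇒ R(z)=1+z+z^2/2
  (e.g. R(-0.67)=0.55445, |R|=0.55445)

Boundary: |R(x)|=1, x<0.
x=-0.67: |R|=0.5544
|R(-1.83)|=0.8445 |R(-1.26)|=0.5338 |R(-1.1)|=0.5050
Bisect:
  x_lo=-2.4638 |R|=1.5713  x_hi=-0.1969 |R|=0.8225
  mid=-1.33034 |R|=0.55456 →hi
  mid=-1.89705 |R|=0.90235 →hi
  mid=-2.18040 |R|=1.19667 →lo
  mid=-2.03872 |R|=1.03947 →lo
  mid=-1.96789 |R|=0.96840 →hi
  mid=-2.00331 |R|=1.00331 →lo
  mid=-1.98560 |R|=0.98570 →hi
  mid=-1.99445 |R|=0.99447 →hi
  mid=-1.99888 |R|=0.99888 →hi
  ...
  [-2.00012,-1.99998] ⇒ x*=-2.0000
So |R|<1 on (-2.0000, 0).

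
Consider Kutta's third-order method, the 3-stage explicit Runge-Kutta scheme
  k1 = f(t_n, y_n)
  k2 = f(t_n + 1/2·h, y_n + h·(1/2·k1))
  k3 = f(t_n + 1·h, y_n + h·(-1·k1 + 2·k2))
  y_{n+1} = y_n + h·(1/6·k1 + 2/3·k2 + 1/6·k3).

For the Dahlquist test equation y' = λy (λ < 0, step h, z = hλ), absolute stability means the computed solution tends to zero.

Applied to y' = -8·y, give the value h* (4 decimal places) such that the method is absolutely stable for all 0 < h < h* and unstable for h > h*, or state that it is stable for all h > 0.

On y'=λy, z=hλ:
  order 3, 3-stage ⇒ R(z)=1+z+z^2/2+z^3/6
  (e.g. R(-1.8)=-0.15200, |R|=0.15200)

Need |R(x)|<1, x<0.
x=-1.8: |R|=0.1520
|R(-2.85)|=1.6469 |R(-2.4)|=0.8240 |R(-1.79)|=0.1438
Bisect:
  x_lo=-2.9772 |R|=1.9436  x_hi=-0.3478 |R|=0.7057
  mid=-1.66252 |R|=0.04640 →hi
  mid=-2.31988 |R|=0.70982 →hi
  mid=-2.64855 |R|=1.23766 →lo
  mid=-2.48421 |R|=0.95370 →hi
  mid=-2.56638 |R|=1.09039 →lo
  mid=-2.52530 |R|=1.02076 →lo
  mid=-2.50476 |R|=0.98691 →hi
  ...
  [-2.51278,-2.51262] ⇒ x*=-2.5127
So |R|<1 on (-2.5127, 0).

(-2.5127,0); λ=-8 ⇒ h* = 0.3141.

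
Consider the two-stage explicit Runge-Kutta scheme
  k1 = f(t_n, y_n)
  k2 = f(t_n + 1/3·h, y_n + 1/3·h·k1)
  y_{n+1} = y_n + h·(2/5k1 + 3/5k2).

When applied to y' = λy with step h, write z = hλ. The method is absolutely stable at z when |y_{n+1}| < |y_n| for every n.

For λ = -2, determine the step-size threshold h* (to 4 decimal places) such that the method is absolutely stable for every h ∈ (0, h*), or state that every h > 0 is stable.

Set f=λy, z=hλ:
  k1=λy_n ⇒ h·k1=z·y_n;  k2=λ(1+1/3z)y_n ⇒ h·k2=z(1+1/3z)y_n
  y_{n+1}/y_n = 1 + 2/5z + 3/5z(1+1/3z) = 1 + z + 1/5z²
  Hence R(z) = 1 + z + 1/5z².

Find x<0 with |R(x)|<1.
x=-0.67: |R|=0.4198
R=1: x+1/5x²=0 ⇒ x=−5=-5.0000; min R=1−1/(4·1/5)=-0.2500>−1
Confirm numerically:
  x=-3.966: |R|=0.17983 <1
  x=-3.355: |R|=0.10379 <1
  x=-2.920: |R|=0.21472 <1
  x=-5.532: |R|=1.58860 >1
  x=-5.282: |R|=1.29790 >1
  x=-5.081: |R|=1.08231 >1
Stable set (-5.0000, 0).

(-5.0000,0); λ=-2 ⇒ h* = (5)/2 = 2.5000.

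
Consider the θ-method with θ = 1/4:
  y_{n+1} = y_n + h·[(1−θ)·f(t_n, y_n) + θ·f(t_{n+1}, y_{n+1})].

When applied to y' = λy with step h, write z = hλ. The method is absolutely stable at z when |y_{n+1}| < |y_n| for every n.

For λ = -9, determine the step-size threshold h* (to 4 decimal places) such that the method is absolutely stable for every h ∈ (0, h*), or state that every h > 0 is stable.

(-4.0000,0); λ=-9 ⇒ h* = (4)/9 = 0.4444.

With y'=λy (z=hλ):
  y_{n+1} = y_n + z·[3/4·y_n + 1/4·y_{n+1}] ⇒ (1 − 1/4z)y_{n+1} = (1 + 3/4z)y_n
  Hence R(z) = (1 + 3/4z)/(1 − 1/4z).

Find x<0 with |R(x)|<1.
x=-1.62: |R|=0.1530
R=−1: 1+3/4x = −1+1/4x ⇒ -1/2x=2 ⇒ x=2/(-1/2)=-4.0000
Confirm numerically:
  x=-3.813: |R|=0.95213 <1
  x=-3.489: |R|=0.86353 <1
  x=-2.522: |R|=0.54676 <1
  x=-2.434: |R|=0.51321 <1
  x=-4.368: |R|=1.08795 >1
  x=-4.064: |R|=1.01587 >1
Stable set (-4.0000, 0).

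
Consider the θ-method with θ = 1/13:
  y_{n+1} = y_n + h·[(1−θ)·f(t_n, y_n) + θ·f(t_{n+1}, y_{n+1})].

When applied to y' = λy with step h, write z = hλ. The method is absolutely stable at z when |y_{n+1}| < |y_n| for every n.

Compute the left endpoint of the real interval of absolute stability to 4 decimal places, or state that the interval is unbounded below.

With y'=λy (z=hλ):
  y_{n+1} = y_n + z·[12/13·y_n + 1/13·y_{n+1}] ⇒ (1 − 1/13z)y_{n+1} = (1 + 12/13z)y_n
  ⇒ R(z) = (1 + 12/13z)/(1 − 1/13z).

Find x<0 with |R(x)|<1.
x=-1.27: |R|=0.1570
R=−1: 1+12/13x = −1+1/13x ⇒ -11/13x=2 ⇒ x=2/(-11/13)=-2.3636
Confirm numerically:
  x=-1.999: |R|=0.73258 <1
  x=-1.899: |R|=0.65696 <1
  x=-1.173: |R|=0.07592 <1
  x=-0.960: |R|=0.10602 <1
  x=-2.698: |R|=1.23430 >1
  x=-2.644: |R|=1.19714 >1
Stable set (-2.3636, 0).

left endpoint -2.3636.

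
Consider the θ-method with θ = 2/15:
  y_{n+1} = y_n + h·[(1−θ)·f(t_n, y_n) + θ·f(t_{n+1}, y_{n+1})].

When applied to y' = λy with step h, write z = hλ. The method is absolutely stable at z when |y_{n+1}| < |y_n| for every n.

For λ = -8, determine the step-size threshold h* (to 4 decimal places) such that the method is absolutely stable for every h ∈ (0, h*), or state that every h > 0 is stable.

Test eqn y'=λy, z=hλ:
  y_{n+1} = y_n + z·[13/15·y_n + 2/15·y_{n+1}] ⇒ (1 − 2/15z)y_{n+1} = (1 + 13/15z)y_n
  R(z) = (1 + 13/15z)/(1 − 2/15z).

Solve |R(x)|<1 on ℝ⁻.
x=-1.18: |R|=0.0196
R=−1: 1+13/15x = −1+2/15x ⇒ -11/15x=2 ⇒ x=2/(-11/15)=-2.7273
Confirm numerically:
  x=-2.594: |R|=0.92738 <1
  x=-2.520: |R|=0.88623 <1
  x=-2.346: |R|=0.78702 <1
  x=-1.466: |R|=0.22630 <1
  x=-2.996: |R|=1.14082 >1
  x=-2.938: |R|=1.11104 >1
  x=-2.878: |R|=1.07988 >1
Stable set (-2.7273, 0).

(-2.7273,0); λ=-8 ⇒ h* = (30/11)/8 = 0.3409.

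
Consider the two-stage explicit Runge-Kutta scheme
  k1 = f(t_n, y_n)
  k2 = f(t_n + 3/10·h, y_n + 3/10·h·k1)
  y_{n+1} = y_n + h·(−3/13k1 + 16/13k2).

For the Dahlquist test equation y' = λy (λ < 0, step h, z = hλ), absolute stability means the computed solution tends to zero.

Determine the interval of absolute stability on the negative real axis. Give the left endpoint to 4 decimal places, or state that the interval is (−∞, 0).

On y'=λy, z=hλ:
  k1=λy_n ⇒ h·k1=z·y_n;  k2=λ(1+3/10z)y_n ⇒ h·k2=z(1+3/10z)y_n
  y_{n+1}/y_n = 1 − 3/13z + 16/13z(1+3/10z) = 1 + z + 24/65z²
  so R(z) = 1 + z + 24/65z².

Boundary: |R(x)|=1, x<0.
x=-0.7: |R|=0.4809
R=1: x+24/65x²=0 ⇒ x=−65/24=-2.7083; min R=1−1/(4·24/65)=0.3229>−1
Confirm numerically:
  x=-2.087: |R|=0.52121 <1
  x=-1.948: |R|=0.45312 <1
  x=-1.644: |R|=0.35393 <1
  x=-1.444: |R|=0.32590 <1
  x=-3.208: |R|=1.59185 >1
  x=-2.972: |R|=1.28934 >1
  x=-2.860: |R|=1.16016 >1
So |R|<1 on (-2.7083, 0).

(-2.7083, 0).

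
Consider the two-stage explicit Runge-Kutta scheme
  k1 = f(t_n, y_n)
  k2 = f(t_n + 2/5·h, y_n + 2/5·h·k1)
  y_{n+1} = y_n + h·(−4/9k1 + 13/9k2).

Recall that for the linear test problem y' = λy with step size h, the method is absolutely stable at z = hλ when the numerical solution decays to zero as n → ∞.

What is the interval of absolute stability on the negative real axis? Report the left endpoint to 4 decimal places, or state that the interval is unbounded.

z∈(-1.7308,0).

Test eqn y'=λy, z=hλ:
  k1=λy_n ⇒ h·k1=z·y_n;  k2=λ(1+2/5z)y_n ⇒ h·k2=z(1+2/5z)y_n
  y_{n+1}/y_n = 1 − 4/9z + 13/9z(1+2/5z) = 1 + z + 26/45z²
  ⇒ R(z) = 1 + z + 26/45z².

Solve |R(x)|<1 on ℝ⁻.
x=-1.29: |R|=0.6715
R=1: x+26/45x²=0 ⇒ x=−45/26=-1.7308; min R=1−1/(4·26/45)=0.5673>−1
Confirm numerically:
  x=-1.396: |R|=0.72998 <1
  x=-1.231: |R|=0.64454 <1
  x=-1.134: |R|=0.60900 <1
  x=-0.920: |R|=0.56903 <1
  x=-2.124: |R|=1.48257 >1
  x=-1.950: |R|=1.24700 >1
So |R|<1 on (-1.7308, 0).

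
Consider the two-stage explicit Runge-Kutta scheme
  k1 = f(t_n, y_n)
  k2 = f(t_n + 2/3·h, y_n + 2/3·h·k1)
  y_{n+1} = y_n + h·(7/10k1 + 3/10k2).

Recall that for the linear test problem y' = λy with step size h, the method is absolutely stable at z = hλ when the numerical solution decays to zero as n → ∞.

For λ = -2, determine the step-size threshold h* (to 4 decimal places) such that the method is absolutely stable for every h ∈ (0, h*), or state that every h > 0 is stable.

(-5.0000,0); λ=-2 ⇒ h* = (5)/2 = 2.5000.

With y'=λy (z=hλ):
  k1=λy_n ⇒ h·k1=z·y_n;  k2=λ(1+2/3z)y_n ⇒ h·k2=z(1+2/3z)y_n
  y_{n+1}/y_n = 1 + 7/10z + 3/10z(1+2/3z) = 1 + z + 1/5z²
  Hence R(z) = 1 + z + 1/5z².

Boundary: |R(x)|=1, x<0.
x=-1.48: |R|=0.0419
R=1: x+1/5x²=0 ⇒ x=−5=-5.0000; min R=1−1/(4·1/5)=-0.2500>−1
Confirm numerically:
  x=-4.134: |R|=0.28399 <1
  x=-3.694: |R|=0.03513 <1
  x=-2.691: |R|=0.24270 <1
  x=-5.216: |R|=1.22533 >1
  x=-5.145: |R|=1.14920 >1
So |R|<1 on (-5.0000, 0).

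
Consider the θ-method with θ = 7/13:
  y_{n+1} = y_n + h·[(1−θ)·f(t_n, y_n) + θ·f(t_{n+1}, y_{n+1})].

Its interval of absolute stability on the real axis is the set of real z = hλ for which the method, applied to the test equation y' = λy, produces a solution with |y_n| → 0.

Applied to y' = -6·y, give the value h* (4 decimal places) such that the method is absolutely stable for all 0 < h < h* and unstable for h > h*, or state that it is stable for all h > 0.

With y'=λy (z=hλ):
  y_{n+1} = y_n + z·[6/13·y_n + 7/13·y_{n+1}] ⇒ (1 − 7/13z)y_{n+1} = (1 + 6/13z)y_n
  ⇒ R(z) = (1 + 6/13z)/(1 − 7/13z).

Solve |R(x)|<1 on ℝ⁻.
x=-0.36: |R|=0.6985
x=-2: |R|=0.0370
x=-10: |R|=0.5663
x=-100: |R|=0.8233
θ=7/13≥1/2 ⇒ |1+6/13x|<|1−7/13x| ∀x<0 ⇒ unbounded interval.

interval (−∞, 0). Any h>0 works for λ=-6.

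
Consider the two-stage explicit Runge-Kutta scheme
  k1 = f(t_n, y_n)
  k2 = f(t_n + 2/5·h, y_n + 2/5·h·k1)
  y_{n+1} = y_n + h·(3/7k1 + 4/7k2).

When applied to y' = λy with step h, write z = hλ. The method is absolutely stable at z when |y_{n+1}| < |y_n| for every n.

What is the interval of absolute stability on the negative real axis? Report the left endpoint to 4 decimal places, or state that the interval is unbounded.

z∈(-4.3750,0).

Test eqn y'=λy, z=hλ:
  k1=λy_n ⇒ h·k1=z·y_n;  k2=λ(1+2/5z)y_n ⇒ h·k2=z(1+2/5z)y_n
  y_{n+1}/y_n = 1 + 3/7z + 4/7z(1+2/5z) = 1 + z + 8/35z²
  ⇒ R(z) = 1 + z + 8/35z².

Boundary: |R(x)|=1, x<0.
x=-0.31: |R|=0.7120
R=1: x+8/35x²=0 ⇒ x=−35/8=-4.3750; min R=1−1/(4·8/35)=-0.0938>−1
Confirm numerically:
  x=-4.302: |R|=0.92822 <1
  x=-3.020: |R|=0.06466 <1
  x=-1.865: |R|=0.06998 <1
  x=-1.818: |R|=0.06254 <1
  x=-4.832: |R|=1.50474 >1
  x=-4.689: |R|=1.33654 >1
Stable set (-4.3750, 0).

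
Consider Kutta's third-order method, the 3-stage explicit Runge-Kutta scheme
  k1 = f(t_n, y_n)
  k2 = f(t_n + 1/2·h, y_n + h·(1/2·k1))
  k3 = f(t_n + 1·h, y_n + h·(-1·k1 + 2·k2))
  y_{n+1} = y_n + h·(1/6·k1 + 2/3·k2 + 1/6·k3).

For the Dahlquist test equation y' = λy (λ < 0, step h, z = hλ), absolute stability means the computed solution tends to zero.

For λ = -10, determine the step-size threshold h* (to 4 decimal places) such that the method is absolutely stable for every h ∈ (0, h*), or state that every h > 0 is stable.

(-2.5127,0); λ=-10 ⇒ h* = 0.2513.

With y'=λy (z=hλ):
  order 3, 3-stage ⇒ R(z)=1+z+z^2/2+z^3/6
  (e.g. R(-1.17)=0.24751, |R|=0.24751)

Need |R(x)|<1, x<0.
x=-1.17: |R|=0.2475
|R(-2.82)|=1.5814 |R(-2.47)|=0.9311 |R(-0.71)|=0.4824
Bisect:
  x_lo=-3.0998 |R|=2.2598  x_hi=-0.0830 |R|=0.9203
  mid=-1.59144 |R|=0.00313 →hi
  mid=-2.34564 |R|=0.74559 →hi
  mid=-2.72275 |R|=1.38018 →lo
  mid=-2.53419 |R|=1.03562 →lo
  mid=-2.43992 |R|=0.88421 →hi
  mid=-2.48706 |R|=0.95826 →hi
  mid=-2.51063 |R|=0.99652 →hi
  ...
  [-2.51283,-2.51265] ⇒ x*=-2.5127
Stable set (-2.5127, 0).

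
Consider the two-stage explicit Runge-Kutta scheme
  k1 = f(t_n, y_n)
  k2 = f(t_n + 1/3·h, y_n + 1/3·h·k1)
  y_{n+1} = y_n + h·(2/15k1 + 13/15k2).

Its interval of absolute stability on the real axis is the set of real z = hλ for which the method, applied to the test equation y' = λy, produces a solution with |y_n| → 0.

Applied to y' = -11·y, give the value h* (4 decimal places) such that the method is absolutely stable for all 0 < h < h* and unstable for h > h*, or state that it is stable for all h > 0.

(-3.4615,0); λ=-11 ⇒ h* = (45/13)/11 = 0.3147.

Set f=λy, z=hλ:
  k1=λy_n ⇒ h·k1=z·y_n;  k2=λ(1+1/3z)y_n ⇒ h·k2=z(1+1/3z)y_n
  y_{n+1}/y_n = 1 + 2/15z + 13/15z(1+1/3z) = 1 + z + 13/45z²
  ⇒ R(z) = 1 + z + 13/45z².

Boundary: |R(x)|=1, x<0.
x=-0.43: |R|=0.6234
R=1: x+13/45x²=0 ⇒ x=−45/13=-3.4615; min R=1−1/(4·13/45)=0.1346>−1
Confirm numerically:
  x=-3.169: |R|=0.73218 <1
  x=-2.953: |R|=0.56617 <1
  x=-2.210: |R|=0.20096 <1
  x=-2.012: |R|=0.15746 <1
  x=-3.948: |R|=1.55483 >1
  x=-3.671: |R|=1.22214 >1
Interval (-3.4615, 0).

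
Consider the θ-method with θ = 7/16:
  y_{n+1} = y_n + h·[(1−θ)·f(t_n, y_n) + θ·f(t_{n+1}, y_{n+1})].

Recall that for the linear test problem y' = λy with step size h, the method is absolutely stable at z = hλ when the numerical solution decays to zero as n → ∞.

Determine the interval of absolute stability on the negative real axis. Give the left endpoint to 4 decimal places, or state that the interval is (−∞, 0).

z∈(-16.0000,0).

Test eqn y'=λy, z=hλ:
  y_{n+1} = y_n + z·[9/16·y_n + 7/16·y_{n+1}] ⇒ (1 − 7/16z)y_{n+1} = (1 + 9/16z)y_n
  Hence R(z) = (1 + 9/16z)/(1 − 7/16z).

Need |R(x)|<1, x<0.
x=-0.63: |R|=0.5061
R=−1: 1+9/16x = −1+7/16x ⇒ -1/8x=2 ⇒ x=2/(-1/8)=-16.0000
Confirm numerically:
  x=-14.576: |R|=0.97587 <1
  x=-13.043: |R|=0.94488 <1
  x=-11.032: |R|=0.89342 <1
  x=-7.159: |R|=0.73255 <1
  x=-16.464: |R|=1.00707 >1
  x=-16.220: |R|=1.00340 >1
  x=-16.025: |R|=1.00039 >1
Stable set (-16.0000, 0).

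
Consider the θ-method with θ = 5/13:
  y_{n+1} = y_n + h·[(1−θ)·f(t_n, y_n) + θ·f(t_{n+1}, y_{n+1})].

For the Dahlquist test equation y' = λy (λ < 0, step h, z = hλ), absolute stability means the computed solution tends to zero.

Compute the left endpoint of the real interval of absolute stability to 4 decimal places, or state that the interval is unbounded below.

left endpoint -8.6667.

Test eqn y'=λy, z=hλ:
  y_{n+1} = y_n + z·[8/13·y_n + 5/13·y_{n+1}] ⇒ (1 − 5/13z)y_{n+1} = (1 + 8/13z)y_n
  R(z) = (1 + 8/13z)/(1 − 5/13z).

Solve |R(x)|<1 on ℝ⁻.
x=-1.12: |R|=0.2172
R=−1: 1+8/13x = −1+5/13x ⇒ -3/13x=2 ⇒ x=2/(-3/13)=-8.6667
Confirm numerically:
  x=-8.435: |R|=0.98740 <1
  x=-5.598: |R|=0.77541 <1
  x=-3.814: |R|=0.54606 <1
  x=-3.740: |R|=0.53375 <1
  x=-9.264: |R|=1.03021 >1
  x=-9.091: |R|=1.02178 >1
  x=-8.973: |R|=1.01588 >1
Stable set (-8.6667, 0).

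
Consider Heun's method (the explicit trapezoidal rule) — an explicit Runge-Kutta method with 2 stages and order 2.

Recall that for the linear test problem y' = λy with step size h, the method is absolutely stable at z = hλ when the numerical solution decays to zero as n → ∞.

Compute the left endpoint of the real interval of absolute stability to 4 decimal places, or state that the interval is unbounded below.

Set f=λy, z=hλ:
  order 2, 2-stage ⇒ R(z)=1+z+z^2/2
  (e.g. R(-1.42)=0.58820, |R|=0.58820)

Solve |R(x)|<1 on ℝ⁻.
x=-1.42: |R|=0.5882
|R(-1.98)|=0.9802 |R(-1.09)|=0.5040 |R(-0.89)|=0.5061
Bisect:
  x_lo=-2.5618 |R|=1.7197  x_hi=-0.1320 |R|=0.8767
  mid=-1.34692 |R|=0.56018 →hi
  mid=-1.95437 |R|=0.95542 →hi
  mid=-2.25810 |R|=1.29141 →lo
  mid=-2.10624 |R|=1.11188 →lo
  mid=-2.03031 |R|=1.03077 →lo
  mid=-1.99234 |R|=0.99237 →hi
  mid=-2.01132 |R|=1.01139 →lo
  mid=-2.00183 |R|=1.00183 →lo
  ...
  [-2.00005,-1.99990] ⇒ x*=-2.0000
So |R|<1 on (-2.0000, 0).

left endpoint -2.0000.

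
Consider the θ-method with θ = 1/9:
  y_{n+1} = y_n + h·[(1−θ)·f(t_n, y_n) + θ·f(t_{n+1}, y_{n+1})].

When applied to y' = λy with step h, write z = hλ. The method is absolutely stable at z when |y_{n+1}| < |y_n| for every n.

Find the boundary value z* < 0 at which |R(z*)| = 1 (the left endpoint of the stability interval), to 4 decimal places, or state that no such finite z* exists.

z* = -2.5714.

On y'=λy, z=hλ:
  y_{n+1} = y_n + z·[8/9·y_n + 1/9·y_{n+1}] ⇒ (1 − 1/9z)y_{n+1} = (1 + 8/9z)y_n
  so R(z) = (1 + 8/9z)/(1 − 1/9z).

Boundary: |R(x)|=1, x<0.
x=-0.92: |R|=0.1653
R=−1: 1+8/9x = −1+1/9x ⇒ -7/9x=2 ⇒ x=2/(-7/9)=-2.5714
Confirm numerically:
  x=-2.390: |R|=0.88850 <1
  x=-1.924: |R|=0.58513 <1
  x=-1.437: |R|=0.23915 <1
  x=-1.126: |R|=0.00079 <1
  x=-2.877: |R|=1.18010 >1
  x=-2.834: |R|=1.15532 >1
Stable set (-2.5714, 0).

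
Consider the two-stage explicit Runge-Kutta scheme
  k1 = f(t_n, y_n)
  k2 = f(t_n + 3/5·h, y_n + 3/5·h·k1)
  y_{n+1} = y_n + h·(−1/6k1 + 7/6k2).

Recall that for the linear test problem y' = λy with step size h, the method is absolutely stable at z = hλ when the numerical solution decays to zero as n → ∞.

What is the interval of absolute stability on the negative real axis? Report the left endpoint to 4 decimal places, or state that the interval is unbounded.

Set f=λy, z=hλ:
  k1=λy_n ⇒ h·k1=z·y_n;  k2=λ(1+3/5z)y_n ⇒ h·k2=z(1+3/5z)y_n
  y_{n+1}/y_n = 1 − 1/6z + 7/6z(1+3/5z) = 1 + z + 7/10z²
  R(z) = 1 + z + 7/10z².

Need |R(x)|<1, x<0.
x=-1.63: |R|=1.2298
R=1: x+7/10x²=0 ⇒ x=−10/7=-1.4286; min R=1−1/(4·7/10)=0.6429>−1
Confirm numerically:
  x=-1.074: |R|=0.73343 <1
  x=-0.969: |R|=0.68827 <1
  x=-0.901: |R|=0.66726 <1
  x=-2.007: |R|=1.81263 >1
  x=-1.980: |R|=1.76428 >1
So |R|<1 on (-1.4286, 0).

(-1.4286, 0).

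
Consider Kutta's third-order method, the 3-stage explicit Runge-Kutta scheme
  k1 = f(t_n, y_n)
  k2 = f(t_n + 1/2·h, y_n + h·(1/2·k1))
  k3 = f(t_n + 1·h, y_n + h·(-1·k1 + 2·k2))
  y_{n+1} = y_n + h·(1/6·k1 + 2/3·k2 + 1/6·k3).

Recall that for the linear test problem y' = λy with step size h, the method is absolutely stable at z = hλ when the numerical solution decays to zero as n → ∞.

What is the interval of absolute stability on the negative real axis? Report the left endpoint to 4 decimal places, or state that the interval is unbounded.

z∈(-2.5127,0).

Set f=λy, z=hλ:
  order 3, 3-stage ⇒ R(z)=1+z+z^2/2+z^3/6
  (e.g. R(-0.33)=0.71846, |R|=0.71846)

Find x<0 with |R(x)|<1.
x=-0.33: |R|=0.7185
|R(-2.33)|=0.7238 |R(-2.21)|=0.5669 |R(-2.01)|=0.3434
Bisect:
  x_lo=-3.2125 |R|=2.5779  x_hi=-0.3045 |R|=0.7372
  mid=-1.75847 |R|=0.11862 →hi
  mid=-2.48547 |R|=0.95571 →hi
  mid=-2.84897 |R|=1.64465 →lo
  mid=-2.66722 |R|=1.27264 →lo
  mid=-2.57634 |R|=1.10767 →lo
  mid=-2.53090 |R|=1.03011 →lo
  mid=-2.50819 |R|=0.99252 →hi
  mid=-2.51955 |R|=1.01122 →lo
  ...
  [-2.51280,-2.51262] ⇒ x*=-2.5127
Interval (-2.5127, 0).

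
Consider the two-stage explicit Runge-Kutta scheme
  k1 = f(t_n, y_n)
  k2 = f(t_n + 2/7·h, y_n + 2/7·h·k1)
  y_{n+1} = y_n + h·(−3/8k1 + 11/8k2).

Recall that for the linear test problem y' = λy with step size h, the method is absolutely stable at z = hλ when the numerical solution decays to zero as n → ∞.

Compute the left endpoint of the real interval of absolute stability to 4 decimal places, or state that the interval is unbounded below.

On y'=λy, z=hλ:
  k1=λy_n ⇒ h·k1=z·y_n;  k2=λ(1+2/7z)y_n ⇒ h·k2=z(1+2/7z)y_n
  y_{n+1}/y_n = 1 − 3/8z + 11/8z(1+2/7z) = 1 + z + 11/28z²
  so R(z) = 1 + z + 11/28z².

Find x<0 with |R(x)|<1.
x=-1.06: |R|=0.3814
R=1: x+11/28x²=0 ⇒ x=−28/11=-2.5455; min R=1−1/(4·11/28)=0.3636>−1
Confirm numerically:
  x=-2.472: |R|=0.92867 <1
  x=-2.320: |R|=0.79451 <1
  x=-2.244: |R|=0.73425 <1
  x=-2.127: |R|=0.65034 <1
  x=-3.048: |R|=1.60176 >1
  x=-2.772: |R|=1.24671 >1
  x=-2.605: |R|=1.06094 >1
Stable set (-2.5455, 0).

z* = -2.5455.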